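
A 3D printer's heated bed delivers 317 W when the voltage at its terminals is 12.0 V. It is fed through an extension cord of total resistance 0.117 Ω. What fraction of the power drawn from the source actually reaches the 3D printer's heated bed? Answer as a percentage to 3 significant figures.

I = P / V = 317 / 12.0 = 26.42 A through the extension cord.
P_line = I² R_line = (26.42)² × 0.117 = 81.65 W
P_source = P_load + P_line = 317.0 + 81.65 = 398.6 W
η = P_load / P_source = 317.0 / 398.6 = 0.7952

79.5 %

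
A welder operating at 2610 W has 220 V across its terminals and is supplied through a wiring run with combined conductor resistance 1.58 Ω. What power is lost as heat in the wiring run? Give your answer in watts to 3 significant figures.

222 W

The wiring run and load are in series, so the same current flows in both; the loss is I²R_line.
I = P / V = 2610 / 220 = 11.86 A through the wiring run.
P_line = I² R_line = (11.86)² × 1.58 = 222.4 W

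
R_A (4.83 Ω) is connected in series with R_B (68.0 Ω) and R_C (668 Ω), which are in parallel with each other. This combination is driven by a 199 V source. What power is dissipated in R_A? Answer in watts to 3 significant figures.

43.2 W

Collapse R_B‖R_C to a single equivalent, reducing the network to two series elements.
R_p = (68.0×668)/(68.0+668) = 61.72 Ω
R_total = 4.83 + 61.72 = 66.55 Ω
I = V / R_total = 199 / 66.55 = 2.990 A
The full supply current passes through R_A: P = I²R.
P_R_A = (2.990)² × 4.83 = 43.19 W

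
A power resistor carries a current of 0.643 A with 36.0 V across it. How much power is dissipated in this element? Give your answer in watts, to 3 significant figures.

23.1 W

Since both terminal voltage and current are stated, P = V I gives the power in one step.
P = 36.0 V × 0.6430 A = 23.15 W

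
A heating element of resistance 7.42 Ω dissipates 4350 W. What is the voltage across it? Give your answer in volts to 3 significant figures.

180 V

From P = V I = I²R = V²/R, with the two given quantities we get V = √(P R).
V = √(4350 × 7.42) = 179.7 V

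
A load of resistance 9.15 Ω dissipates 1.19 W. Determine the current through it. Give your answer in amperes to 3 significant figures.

0.361 A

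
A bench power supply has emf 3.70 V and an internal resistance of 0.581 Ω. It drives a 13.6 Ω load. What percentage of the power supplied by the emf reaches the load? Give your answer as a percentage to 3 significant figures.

η = P_load/(P_load+P_int) = I²R/(I²R+I²r) = R/(R+r) — the I² cancels for series elements.
η = R / (R + r) = 13.6 / (13.6 + 0.581) = 0.9590

95.9 %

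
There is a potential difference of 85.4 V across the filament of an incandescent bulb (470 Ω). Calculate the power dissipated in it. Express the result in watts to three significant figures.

15.5 W

V and R are stated; P = V²/R avoids computing the current.
P = (85.4 V)² / 470 Ω = 15.52 W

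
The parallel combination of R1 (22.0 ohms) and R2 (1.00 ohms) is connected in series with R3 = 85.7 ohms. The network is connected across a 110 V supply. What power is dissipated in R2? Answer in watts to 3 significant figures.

Collapse the R1‖R2 pair into one equivalent R_p; then R_p and R3 form a series string.
R_p = (22.0×1.00)/(22.0+1.00) = 0.9565 Ω
R_total = R_p + 85.7 = 0.9565 + 85.7 = 86.66 Ω
I = V / R_total = 110 / 86.66 = 1.269 A
Voltage across the parallel pair: V_p = I × R_p = 1.269 × 0.9565 = 1.214 V
R2 sits across V_p; its power is V_p²/R.
P_R2 = (1.214)² / 1.00 = 1.474 W

1.47 W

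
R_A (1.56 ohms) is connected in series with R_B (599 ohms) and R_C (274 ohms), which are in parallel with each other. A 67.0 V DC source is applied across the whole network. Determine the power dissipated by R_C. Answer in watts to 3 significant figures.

16.1 W

Replace R_B and R_C with their parallel equivalent so the circuit becomes R_A in series with R_p.
R_p = (599×274)/(599+274) = 188.0 Ω
R_total = 1.56 + 188.0 = 189.6 Ω
I = V / R_total = 67.0 / 189.6 = 0.3534 A
Voltage across the parallel pair: V_p = I × R_p = 0.3534 × 188.0 = 66.45 V
With V_p across R_C, its power is V_p²/R_C.
P_R_C = (66.45)² / 274 = 16.11 W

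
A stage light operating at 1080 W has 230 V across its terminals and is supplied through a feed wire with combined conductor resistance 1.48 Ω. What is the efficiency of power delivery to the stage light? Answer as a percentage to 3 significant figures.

I = P / V = 1080 / 230 = 4.696 A through the feed wire.
P_line = I² R_line = (4.696)² × 1.48 = 32.63 W
P_source = P_load + P_line = 1080 + 32.63 = 1113 W
η = P_load / P_source = 1080 / 1113 = 0.9707

97.1 %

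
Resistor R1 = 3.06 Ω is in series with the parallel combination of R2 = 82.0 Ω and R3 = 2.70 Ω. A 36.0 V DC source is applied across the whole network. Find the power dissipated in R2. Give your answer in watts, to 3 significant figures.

3.35 W

Reduce the parallel pair to R_p first; the network is then a simple series string.
R_p = (82.0×2.70)/(82.0+2.70) = 2.614 Ω
R_total = 3.06 + 2.614 = 5.674 Ω
I = V / R_total = 36.0 / 5.674 = 6.345 A
Voltage across the parallel pair: V_p = I × R_p = 6.345 × 2.614 = 16.58 V
With V_p across R2, its power is V_p²/R2.
P_R2 = (16.58)² / 82.0 = 3.354 W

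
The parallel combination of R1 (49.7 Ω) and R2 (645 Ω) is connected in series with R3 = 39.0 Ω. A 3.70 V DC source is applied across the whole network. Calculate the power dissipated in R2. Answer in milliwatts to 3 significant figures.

6.23 mW

Combine R1 and R2 into their parallel equivalent first, reducing the network to two series resistors.
R_p = (49.7×645)/(49.7+645) = 46.14 Ω
R_total = R_p + 39.0 = 46.14 + 39.0 = 85.14 Ω
I = V / R_total = 3.70 / 85.14 = 0.04346 A
Voltage across the parallel pair: V_p = I × R_p = 0.04346 × 46.14 = 2.005 V
R2 sits across V_p; its power is V_p²/R.
P_R2 = (2.005)² / 645 = 0.006234 W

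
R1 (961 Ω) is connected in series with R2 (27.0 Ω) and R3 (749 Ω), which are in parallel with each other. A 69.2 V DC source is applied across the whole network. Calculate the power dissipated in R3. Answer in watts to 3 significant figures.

Replace R2 and R3 with their parallel equivalent so the circuit becomes R1 in series with R_p.
R_p = (27.0×749)/(27.0+749) = 26.06 Ω
R_total = 961 + 26.06 = 987.1 Ω
I = V / R_total = 69.2 / 987.1 = 0.07011 A
Voltage across the parallel pair: V_p = I × R_p = 0.07011 × 26.06 = 1.827 V
With V_p across R3, its power is V_p²/R3.
P_R3 = (1.827)² / 749 = 0.004457 W

0.00446 W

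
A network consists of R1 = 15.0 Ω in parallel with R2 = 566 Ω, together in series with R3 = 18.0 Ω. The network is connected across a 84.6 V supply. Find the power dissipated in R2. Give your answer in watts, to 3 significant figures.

2.54 W

Collapse the R1‖R2 pair into one equivalent R_p; then R_p and R3 form a series string.
R_p = (15.0×566)/(15.0+566) = 14.61 Ω
R_total = R_p + 18.0 = 14.61 + 18.0 = 32.61 Ω
I = V / R_total = 84.6 / 32.61 = 2.594 A
Voltage across the parallel pair: V_p = I × R_p = 2.594 × 14.61 = 37.91 V
R2 sits across V_p; its power is V_p²/R.
P_R2 = (37.91)² / 566 = 2.539 W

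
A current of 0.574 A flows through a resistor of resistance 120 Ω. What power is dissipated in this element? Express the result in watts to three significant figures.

39.5 W

Current and resistance are given, so P = I²R is the direct form.
P = (0.5740 A)² × 120 Ω = 39.54 W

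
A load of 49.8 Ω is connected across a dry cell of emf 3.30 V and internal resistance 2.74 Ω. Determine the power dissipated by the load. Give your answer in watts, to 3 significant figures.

With r and R in series, I = ε/(r+R); the load dissipates I²R.
I = ε / (r + R) = 3.30 / (2.74 + 49.8) = 0.06281 A
P_load = I² R = (0.06281)² × 49.8 = 0.1965 W

0.196 W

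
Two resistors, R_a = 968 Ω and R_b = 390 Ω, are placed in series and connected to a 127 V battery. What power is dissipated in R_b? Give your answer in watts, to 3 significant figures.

Series elements share the same current, so find I first, then use P = I²R.
R_total = 968 + 390 = 1358 Ω
I = V / R_total = 127 / 1358 = 0.09352 A
P_R_b = I² × R_b = (0.09352)² × 390 = 3.411 W

3.41 W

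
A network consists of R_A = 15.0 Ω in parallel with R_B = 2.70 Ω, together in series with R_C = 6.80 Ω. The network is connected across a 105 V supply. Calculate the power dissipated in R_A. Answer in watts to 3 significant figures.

46.6 W

Collapse the R_A‖R_B pair into one equivalent R_p; then R_p and R_C form a series string.
R_p = (15.0×2.70)/(15.0+2.70) = 2.288 Ω
R_total = R_p + 6.80 = 2.288 + 6.80 = 9.088 Ω
I = V / R_total = 105 / 9.088 = 11.55 A
Voltage across the parallel pair: V_p = I × R_p = 11.55 × 2.288 = 26.44 V
R_A sits across V_p; its power is V_p²/R.
P_R_A = (26.44)² / 15.0 = 46.59 W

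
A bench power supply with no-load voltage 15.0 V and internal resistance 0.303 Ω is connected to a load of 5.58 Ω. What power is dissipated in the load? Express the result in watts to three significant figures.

Load and internal resistance form a series loop — compute the loop current, then the load power via I²R.
I = ε / (r + R) = 15.0 / (0.303 + 5.58) = 2.550 A
P_load = I² R = (2.550)² × 5.58 = 36.28 W

36.3 W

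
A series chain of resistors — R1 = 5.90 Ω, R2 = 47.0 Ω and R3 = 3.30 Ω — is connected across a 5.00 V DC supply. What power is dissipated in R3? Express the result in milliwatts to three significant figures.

Every series element carries the same I. Get I from the total resistance, then P = I² × R3.
R_total = 5.90 + 47.0 + 3.30 = 56.20 Ω
I = V / R_total = 5.00 / 56.20 = 0.08897 A
P_R3 = I² × R3 = (0.08897)² × 3.30 = 0.02612 W

26.1 mW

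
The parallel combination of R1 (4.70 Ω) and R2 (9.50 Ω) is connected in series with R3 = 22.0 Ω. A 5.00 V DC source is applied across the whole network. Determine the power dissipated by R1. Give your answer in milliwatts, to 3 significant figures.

Collapse the R1‖R2 pair into one equivalent R_p; then R_p and R3 form a series string.
R_p = (4.70×9.50)/(4.70+9.50) = 3.144 Ω
R_total = R_p + 22.0 = 3.144 + 22.0 = 25.14 Ω
I = V / R_total = 5.00 / 25.14 = 0.1989 A
Voltage across the parallel pair: V_p = I × R_p = 0.1989 × 3.144 = 0.6253 V
Use P = V²/R for R1 with V = V_p.
P_R1 = (0.6253)² / 4.70 = 0.08318 W

83.2 mW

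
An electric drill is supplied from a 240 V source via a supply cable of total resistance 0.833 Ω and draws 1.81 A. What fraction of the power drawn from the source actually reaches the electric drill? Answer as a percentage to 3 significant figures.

The supply cable carries the full 1.81 A.
P_line = I² R_line = (1.810)² × 0.833 = 2.729 W
P_source = V I = 240 × 1.810 = 434.4 W; P_load = 431.7 W
η = P_load / P_source = 431.7 / 434.4 = 0.9937

99.4 %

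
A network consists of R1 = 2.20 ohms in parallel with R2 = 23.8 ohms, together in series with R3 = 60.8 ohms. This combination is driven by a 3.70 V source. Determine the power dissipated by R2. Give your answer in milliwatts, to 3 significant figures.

0.591 mW

Combine R1 and R2 into their parallel equivalent first, reducing the network to two series resistors.
R_p = (2.20×23.8)/(2.20+23.8) = 2.014 Ω
R_total = R_p + 60.8 = 2.014 + 60.8 = 62.81 Ω
I = V / R_total = 3.70 / 62.81 = 0.05890 A
Voltage across the parallel pair: V_p = I × R_p = 0.05890 × 2.014 = 0.1186 V
Use P = V²/R for R2 with V = V_p.
P_R2 = (0.1186)² / 23.8 = 0.0005912 W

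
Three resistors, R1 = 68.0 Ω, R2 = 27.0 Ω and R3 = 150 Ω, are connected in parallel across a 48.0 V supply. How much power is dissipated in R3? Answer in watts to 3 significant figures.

Every branch has 48.0 V across it, so for R3 the power is simply V²/R.
P_R3 = V² / R3 = (48.0)² / 150 Ω = 15.36 W

15.4 W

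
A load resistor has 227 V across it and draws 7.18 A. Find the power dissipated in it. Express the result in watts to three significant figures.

1630 W

V and I are known directly — P = V I, no intermediate step needed.
P = 227 V × 7.180 A = 1630 W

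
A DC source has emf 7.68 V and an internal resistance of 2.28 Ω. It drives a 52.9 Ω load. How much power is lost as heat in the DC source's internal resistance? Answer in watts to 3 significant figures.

r is in series with the load, so it carries the full circuit current — the loss in it is I²r.
I = ε / (r + R) = 7.68 / (2.28 + 52.9) = 0.1392 A
P_int = I² r = (0.1392)² × 2.28 = 0.04417 W

0.0442 W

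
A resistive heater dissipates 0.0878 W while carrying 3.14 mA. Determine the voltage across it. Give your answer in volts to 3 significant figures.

28.0 V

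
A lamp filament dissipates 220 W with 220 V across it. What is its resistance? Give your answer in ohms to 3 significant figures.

The two known quantities fix the third via R = V² / P.
R = (220)² / 220 = 220.0 Ω

220 Ω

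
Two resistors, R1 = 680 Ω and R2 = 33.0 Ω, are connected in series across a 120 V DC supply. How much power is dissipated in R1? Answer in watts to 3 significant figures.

Series elements share the same current, so find I first, then use P = I²R.
R_total = 680 + 33.0 = 713.0 Ω
I = V / R_total = 120 / 713.0 = 0.1683 A
P_R1 = I² × R1 = (0.1683)² × 680 = 19.26 W

19.3 W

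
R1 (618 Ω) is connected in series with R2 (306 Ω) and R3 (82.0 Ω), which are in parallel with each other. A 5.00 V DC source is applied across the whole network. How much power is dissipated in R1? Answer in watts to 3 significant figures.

Reduce the parallel pair to R_p first; the network is then a simple series string.
R_p = (306×82.0)/(306+82.0) = 64.67 Ω
R_total = 618 + 64.67 = 682.7 Ω
I = V / R_total = 5.00 / 682.7 = 0.007324 A
R1 carries the full series current, so P = I²R.
P_R1 = (0.007324)² × 618 = 0.03315 W

0.0332 W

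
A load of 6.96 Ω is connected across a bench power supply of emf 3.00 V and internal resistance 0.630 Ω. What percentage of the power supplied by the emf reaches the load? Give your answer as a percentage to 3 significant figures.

Efficiency is P_load / P_total. With a series r and R sharing the same I, P = I²R for each, so η = R/(R+r).
η = R / (R + r) = 6.96 / (6.96 + 0.630) = 0.9170

91.7 %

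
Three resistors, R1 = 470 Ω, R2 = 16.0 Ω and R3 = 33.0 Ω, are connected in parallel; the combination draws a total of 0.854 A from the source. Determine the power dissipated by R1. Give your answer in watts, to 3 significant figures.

0.172 W

Only the total current is stated, so first find the parallel equivalent to get the voltage across the combination.
1/R_eq = 1/470 + 1/16.0 + 1/33.0 ⇒ R_eq = 10.53 Ω
V = I_total × R_eq = 0.8540 × 10.53 = 8.996 V
P_R1 = V² / R1 = (8.996)² / 470 = 0.1722 W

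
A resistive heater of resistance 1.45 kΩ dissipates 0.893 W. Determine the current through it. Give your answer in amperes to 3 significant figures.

0.0248 A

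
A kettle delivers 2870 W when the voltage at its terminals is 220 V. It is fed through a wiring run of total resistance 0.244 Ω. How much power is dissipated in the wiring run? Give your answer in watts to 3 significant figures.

41.5 W

Only the current and the line resistance are needed for the I²R loss.
I = P / V = 2870 / 220 = 13.05 A through the wiring run.
P_line = I² R_line = (13.05)² × 0.244 = 41.52 W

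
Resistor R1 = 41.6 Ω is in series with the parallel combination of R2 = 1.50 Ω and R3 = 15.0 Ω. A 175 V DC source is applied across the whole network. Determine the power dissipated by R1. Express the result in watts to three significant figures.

690 W

Reduce the parallel pair to R_p first; the network is then a simple series string.
R_p = (1.50×15.0)/(1.50+15.0) = 1.364 Ω
R_total = 41.6 + 1.364 = 42.96 Ω
I = V / R_total = 175 / 42.96 = 4.073 A
R1 carries the full series current, so P = I²R.
P_R1 = (4.073)² × 41.6 = 690.2 W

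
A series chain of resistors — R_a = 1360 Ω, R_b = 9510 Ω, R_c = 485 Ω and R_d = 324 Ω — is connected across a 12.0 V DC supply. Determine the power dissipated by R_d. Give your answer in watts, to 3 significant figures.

0.000342 W

In a series string the same current flows through every resistor — find that current, then P = I²R for the one we want.
R_total = 1360 + 9510 + 485 + 324 = 11680 Ω
I = V / R_total = 12.0 / 11680 = 0.001027 A
P_R_d = I² × R_d = (0.001027)² × 324 = 0.0003421 W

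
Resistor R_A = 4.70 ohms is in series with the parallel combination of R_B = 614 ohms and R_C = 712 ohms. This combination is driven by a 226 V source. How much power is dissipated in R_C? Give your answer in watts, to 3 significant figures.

69.7 W

Collapse R_B‖R_C to a single equivalent, reducing the network to two series elements.
R_p = (614×712)/(614+712) = 329.7 Ω
R_total = 4.70 + 329.7 = 334.4 Ω
I = V / R_total = 226 / 334.4 = 0.6759 A
Voltage across the parallel pair: V_p = I × R_p = 0.6759 × 329.7 = 222.8 V
With V_p across R_C, its power is V_p²/R_C.
P_R_C = (222.8)² / 712 = 69.73 W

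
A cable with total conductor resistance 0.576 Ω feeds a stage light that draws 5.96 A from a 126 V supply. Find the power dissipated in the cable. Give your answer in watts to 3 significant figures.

20.5 W

Only the current and the line resistance are needed for the I²R loss.
The cable carries the full 5.96 A.
P_line = I² R_line = (5.960)² × 0.576 = 20.46 W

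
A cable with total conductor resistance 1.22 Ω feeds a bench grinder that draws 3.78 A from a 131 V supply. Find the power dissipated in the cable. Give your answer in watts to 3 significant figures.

Only the current and the line resistance are needed for the I²R loss.
The cable carries the full 3.78 A.
P_line = I² R_line = (3.780)² × 1.22 = 17.43 W

17.4 W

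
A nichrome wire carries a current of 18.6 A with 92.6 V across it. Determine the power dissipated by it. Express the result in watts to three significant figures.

1720 W

With V and I both given, power follows immediately from P = V I.
P = 92.6 V × 18.60 A = 1722 W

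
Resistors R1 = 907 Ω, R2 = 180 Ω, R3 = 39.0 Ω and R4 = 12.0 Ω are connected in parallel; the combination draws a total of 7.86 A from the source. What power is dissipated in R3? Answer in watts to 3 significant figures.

The branches share the same voltage, but only the total current is given — find V from the equivalent resistance first.
1/R_eq = 1/907 + 1/180 + 1/39.0 + 1/12.0 ⇒ R_eq = 8.648 Ω
V = I_total × R_eq = 7.860 × 8.648 = 67.97 V
P_R3 = V² / R3 = (67.97)² / 39.0 = 118.5 W

118 W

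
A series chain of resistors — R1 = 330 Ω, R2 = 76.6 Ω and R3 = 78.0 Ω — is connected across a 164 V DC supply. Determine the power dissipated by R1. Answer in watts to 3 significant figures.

The current is common to all series resistors; compute it, then apply P = I²R for the target.
R_total = 330 + 76.6 + 78.0 = 484.6 Ω
I = V / R_total = 164 / 484.6 = 0.3384 A
P_R1 = I² × R1 = (0.3384)² × 330 = 37.80 W

37.8 W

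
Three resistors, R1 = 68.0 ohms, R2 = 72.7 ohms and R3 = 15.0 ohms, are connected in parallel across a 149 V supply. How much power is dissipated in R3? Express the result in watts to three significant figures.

1480 W

Parallel branches share the same voltage; P = V²/R gives the branch power in one step.
P_R3 = V² / R3 = (149)² / 15.0 Ω = 1480 W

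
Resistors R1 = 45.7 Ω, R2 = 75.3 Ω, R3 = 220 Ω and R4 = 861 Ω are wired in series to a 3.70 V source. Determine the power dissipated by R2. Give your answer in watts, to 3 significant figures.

Every series element carries the same I. Get I from the total resistance, then P = I² × R2.
R_total = 45.7 + 75.3 + 220 + 861 = 1202 Ω
I = V / R_total = 3.70 / 1202 = 0.003078 A
P_R2 = I² × R2 = (0.003078)² × 75.3 = 0.0007135 W

0.000713 W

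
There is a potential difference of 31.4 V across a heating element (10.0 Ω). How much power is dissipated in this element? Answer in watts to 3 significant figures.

98.6 W

V and R are stated; P = V²/R avoids computing the current.
P = (31.4 V)² / 10.0 Ω = 98.60 W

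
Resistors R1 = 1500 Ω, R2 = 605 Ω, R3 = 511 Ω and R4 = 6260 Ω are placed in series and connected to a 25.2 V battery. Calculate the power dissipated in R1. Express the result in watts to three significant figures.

Every series element carries the same I. Get I from the total resistance, then P = I² × R1.
R_total = 1500 + 605 + 511 + 6260 = 8876 Ω
I = V / R_total = 25.2 / 8876 = 0.002839 A
P_R1 = I² × R1 = (0.002839)² × 1500 = 0.01209 W

0.0121 W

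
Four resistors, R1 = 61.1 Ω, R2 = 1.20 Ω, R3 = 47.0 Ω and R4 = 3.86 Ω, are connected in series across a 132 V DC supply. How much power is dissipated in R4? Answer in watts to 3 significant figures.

5.25 W

Every series element carries the same I. Get I from the total resistance, then P = I² × R4.
R_total = 61.1 + 1.20 + 47.0 + 3.86 = 113.2 Ω
I = V / R_total = 132 / 113.2 = 1.166 A
P_R4 = I² × R4 = (1.166)² × 3.86 = 5.252 W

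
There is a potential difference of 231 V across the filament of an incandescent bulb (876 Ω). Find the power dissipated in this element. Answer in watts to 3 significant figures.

With V across and R both known, P = V²/R gives the dissipation directly.
P = (231 V)² / 876 Ω = 60.91 W

60.9 W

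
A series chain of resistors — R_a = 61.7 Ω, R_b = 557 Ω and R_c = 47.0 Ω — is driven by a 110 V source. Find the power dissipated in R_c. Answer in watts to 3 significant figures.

Every series element carries the same I. Get I from the total resistance, then P = I² × R_c.
R_total = 61.7 + 557 + 47.0 = 665.7 Ω
I = V / R_total = 110 / 665.7 = 0.1652 A
P_R_c = I² × R_c = (0.1652)² × 47.0 = 1.283 W

1.28 W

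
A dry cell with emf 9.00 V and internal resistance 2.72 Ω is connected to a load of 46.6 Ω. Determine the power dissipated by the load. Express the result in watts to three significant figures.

Find the circuit current first, then P = I²R for the load (series elements share I).
I = ε / (r + R) = 9.00 / (2.72 + 46.6) = 0.1825 A
P_load = I² R = (0.1825)² × 46.6 = 1.552 W

1.55 W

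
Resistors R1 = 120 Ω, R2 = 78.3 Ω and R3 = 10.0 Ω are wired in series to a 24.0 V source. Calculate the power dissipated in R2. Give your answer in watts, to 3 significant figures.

Series elements share the same current, so find I first, then use P = I²R.
R_total = 120 + 78.3 + 10.0 = 208.3 Ω
I = V / R_total = 24.0 / 208.3 = 0.1152 A
P_R2 = I² × R2 = (0.1152)² × 78.3 = 1.039 W

1.04 W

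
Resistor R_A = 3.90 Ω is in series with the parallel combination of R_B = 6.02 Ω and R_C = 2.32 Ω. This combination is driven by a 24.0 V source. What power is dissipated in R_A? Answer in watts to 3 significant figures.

72.3 W

First combine the parallel branches into one equivalent R_p, then R_A + R_p is a series pair.
R_p = (6.02×2.32)/(6.02+2.32) = 1.675 Ω
R_total = 3.90 + 1.675 = 5.575 Ω
I = V / R_total = 24.0 / 5.575 = 4.305 A
R_A is in the main series path, so its power is I²R_A.
P_R_A = (4.305)² × 3.90 = 72.29 W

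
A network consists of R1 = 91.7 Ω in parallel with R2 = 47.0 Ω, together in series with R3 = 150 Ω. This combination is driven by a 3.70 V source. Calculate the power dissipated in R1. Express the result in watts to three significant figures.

0.00440 W

Combine R1 and R2 into their parallel equivalent first, reducing the network to two series resistors.
R_p = (91.7×47.0)/(91.7+47.0) = 31.07 Ω
R_total = R_p + 150 = 31.07 + 150 = 181.1 Ω
I = V / R_total = 3.70 / 181.1 = 0.02043 A
Voltage across the parallel pair: V_p = I × R_p = 0.02043 × 31.07 = 0.6349 V
Use P = V²/R for R1 with V = V_p.
P_R1 = (0.6349)² / 91.7 = 0.004396 W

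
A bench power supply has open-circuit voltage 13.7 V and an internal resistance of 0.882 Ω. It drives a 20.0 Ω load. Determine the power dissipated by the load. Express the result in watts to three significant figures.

8.61 W

With r and R in series, I = ε/(r+R); the load dissipates I²R.
I = ε / (r + R) = 13.7 / (0.882 + 20.0) = 0.6561 A
P_load = I² R = (0.6561)² × 20.0 = 8.608 W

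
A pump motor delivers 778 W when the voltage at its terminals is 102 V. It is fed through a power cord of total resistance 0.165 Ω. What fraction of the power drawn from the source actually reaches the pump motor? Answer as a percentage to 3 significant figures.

98.8 %

I = P / V = 778 / 102 = 7.627 A through the power cord.
P_line = I² R_line = (7.627)² × 0.165 = 9.599 W
P_source = P_load + P_line = 778.0 + 9.599 = 787.6 W
η = P_load / P_source = 778.0 / 787.6 = 0.9878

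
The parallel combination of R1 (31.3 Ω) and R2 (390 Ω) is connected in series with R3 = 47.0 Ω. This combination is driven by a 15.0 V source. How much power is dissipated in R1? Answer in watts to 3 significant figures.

First find R_p for the parallel pair, then treat R_p + R3 as a series loop.
R_p = (31.3×390)/(31.3+390) = 28.97 Ω
R_total = R_p + 47.0 = 28.97 + 47.0 = 75.97 Ω
I = V / R_total = 15.0 / 75.97 = 0.1974 A
Voltage across the parallel pair: V_p = I × R_p = 0.1974 × 28.97 = 5.721 V
R1 sits across V_p; its power is V_p²/R.
P_R1 = (5.721)² / 31.3 = 1.046 W

1.05 W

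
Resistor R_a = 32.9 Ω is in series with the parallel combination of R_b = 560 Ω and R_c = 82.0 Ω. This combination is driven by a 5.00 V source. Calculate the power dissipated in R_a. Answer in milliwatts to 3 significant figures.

Collapse R_b‖R_c to a single equivalent, reducing the network to two series elements.
R_p = (560×82.0)/(560+82.0) = 71.53 Ω
R_total = 32.9 + 71.53 = 104.4 Ω
I = V / R_total = 5.00 / 104.4 = 0.04788 A
All the current flows through R_a; use P = I²R.
P_R_a = (0.04788)² × 32.9 = 0.07542 W

75.4 mW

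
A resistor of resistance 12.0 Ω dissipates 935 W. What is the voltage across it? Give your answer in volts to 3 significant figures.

106 V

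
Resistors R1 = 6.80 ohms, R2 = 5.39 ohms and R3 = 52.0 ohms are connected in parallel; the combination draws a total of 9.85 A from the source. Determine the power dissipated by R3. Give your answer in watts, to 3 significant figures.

We need the common branch voltage; get it from I_total × R_eq, then P = V²/R for the branch.
1/R_eq = 1/6.80 + 1/5.39 + 1/52.0 ⇒ R_eq = 2.842 Ω
V = I_total × R_eq = 9.850 × 2.842 = 28.00 V
P_R3 = V² / R3 = (28.00)² / 52.0 = 15.07 W

15.1 W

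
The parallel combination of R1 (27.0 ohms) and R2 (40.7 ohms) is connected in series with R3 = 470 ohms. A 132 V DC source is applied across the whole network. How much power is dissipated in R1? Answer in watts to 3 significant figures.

0.719 W

Combine R1 and R2 into their parallel equivalent first, reducing the network to two series resistors.
R_p = (27.0×40.7)/(27.0+40.7) = 16.23 Ω
R_total = R_p + 470 = 16.23 + 470 = 486.2 Ω
I = V / R_total = 132 / 486.2 = 0.2715 A
Voltage across the parallel pair: V_p = I × R_p = 0.2715 × 16.23 = 4.407 V
Use P = V²/R for R1 with V = V_p.
P_R1 = (4.407)² / 27.0 = 0.7192 W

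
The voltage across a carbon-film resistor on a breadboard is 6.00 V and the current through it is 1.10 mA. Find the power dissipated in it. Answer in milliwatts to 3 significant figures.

6.60 mW

V and I are known directly — P = V I, no intermediate step needed.
P = 6.00 V × 0.001100 A = 0.006600 W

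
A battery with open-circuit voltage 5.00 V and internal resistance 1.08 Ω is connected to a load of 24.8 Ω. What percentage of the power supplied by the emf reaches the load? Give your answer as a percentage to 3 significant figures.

95.8 %

Efficiency is P_load / P_total. With a series r and R sharing the same I, P = I²R for each, so η = R/(R+r).
η = R / (R + r) = 24.8 / (24.8 + 1.08) = 0.9583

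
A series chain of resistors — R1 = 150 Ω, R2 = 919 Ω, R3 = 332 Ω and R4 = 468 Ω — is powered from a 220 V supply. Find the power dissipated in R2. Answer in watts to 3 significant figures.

The current is common to all series resistors; compute it, then apply P = I²R for the target.
R_total = 150 + 919 + 332 + 468 = 1869 Ω
I = V / R_total = 220 / 1869 = 0.1177 A
P_R2 = I² × R2 = (0.1177)² × 919 = 12.73 W

12.7 W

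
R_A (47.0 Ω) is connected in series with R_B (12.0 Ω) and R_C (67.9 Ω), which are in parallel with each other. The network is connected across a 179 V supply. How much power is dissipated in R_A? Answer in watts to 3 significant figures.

First combine the parallel branches into one equivalent R_p, then R_A + R_p is a series pair.
R_p = (12.0×67.9)/(12.0+67.9) = 10.20 Ω
R_total = 47.0 + 10.20 = 57.20 Ω
I = V / R_total = 179 / 57.20 = 3.129 A
R_A is in the main series path, so its power is I²R_A.
P_R_A = (3.129)² × 47.0 = 460.3 W

460 W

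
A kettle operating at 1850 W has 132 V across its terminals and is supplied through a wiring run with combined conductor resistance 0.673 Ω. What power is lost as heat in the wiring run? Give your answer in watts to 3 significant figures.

132 W

The wiring run is a series resistance carrying the load current; its dissipation is I²R_line.
I = P / V = 1850 / 132 = 14.02 A through the wiring run.
P_line = I² R_line = (14.02)² × 0.673 = 132.2 W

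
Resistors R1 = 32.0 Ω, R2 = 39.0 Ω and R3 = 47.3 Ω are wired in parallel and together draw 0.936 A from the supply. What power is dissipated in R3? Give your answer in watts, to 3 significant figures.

Only the total current is stated, so first find the parallel equivalent to get the voltage across the combination.
1/R_eq = 1/32.0 + 1/39.0 + 1/47.3 ⇒ R_eq = 12.82 Ω
V = I_total × R_eq = 0.9360 × 12.82 = 11.99 V
P_R3 = V² / R3 = (11.99)² / 47.3 = 3.042 W

3.04 W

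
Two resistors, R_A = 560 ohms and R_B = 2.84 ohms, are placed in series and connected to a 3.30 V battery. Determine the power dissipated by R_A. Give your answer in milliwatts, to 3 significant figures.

19.3 mW

Every series element carries the same I. Get I from the total resistance, then P = I² × R_A.
R_total = 560 + 2.84 = 562.8 Ω
I = V / R_total = 3.30 / 562.8 = 0.005863 A
P_R_A = I² × R_A = (0.005863)² × 560 = 0.01925 W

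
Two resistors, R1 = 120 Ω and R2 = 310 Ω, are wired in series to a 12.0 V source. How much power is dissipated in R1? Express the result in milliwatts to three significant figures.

In a series string the same current flows through every resistor — find that current, then P = I²R for the one we want.
R_total = 120 + 310 = 430.0 Ω
I = V / R_total = 12.0 / 430.0 = 0.02791 A
P_R1 = I² × R1 = (0.02791)² × 120 = 0.09346 W

93.5 mW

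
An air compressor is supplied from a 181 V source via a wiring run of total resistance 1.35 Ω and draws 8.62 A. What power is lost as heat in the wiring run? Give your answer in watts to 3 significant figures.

The wiring run and load are in series, so the same current flows in both; the loss is I²R_line.
The wiring run carries the full 8.62 A.
P_line = I² R_line = (8.620)² × 1.35 = 100.3 W

100 W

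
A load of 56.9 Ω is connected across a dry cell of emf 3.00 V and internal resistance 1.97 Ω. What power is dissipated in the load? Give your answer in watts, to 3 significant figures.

Load and internal resistance form a series loop — compute the loop current, then the load power via I²R.
I = ε / (r + R) = 3.00 / (1.97 + 56.9) = 0.05096 A
P_load = I² R = (0.05096)² × 56.9 = 0.1478 W

0.148 W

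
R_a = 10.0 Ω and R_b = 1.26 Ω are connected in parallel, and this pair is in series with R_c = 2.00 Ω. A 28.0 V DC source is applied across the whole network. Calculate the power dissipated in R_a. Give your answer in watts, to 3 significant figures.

Reduce the parallel combination to a single R_p; the circuit then becomes R_p in series with the remaining resistor.
R_p = (10.0×1.26)/(10.0+1.26) = 1.119 Ω
R_total = R_p + 2.00 = 1.119 + 2.00 = 3.119 Ω
I = V / R_total = 28.0 / 3.119 = 8.977 A
Voltage across the parallel pair: V_p = I × R_p = 8.977 × 1.119 = 10.05 V
R_a has V_p across it, so P = V_p²/R_a.
P_R_a = (10.05)² / 10.0 = 10.09 W

10.1 W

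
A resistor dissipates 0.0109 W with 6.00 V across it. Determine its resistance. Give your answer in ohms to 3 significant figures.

3300 Ω

The two known quantities fix the third via R = V² / P.
R = (6.00)² / 0.0109 = 3303 Ω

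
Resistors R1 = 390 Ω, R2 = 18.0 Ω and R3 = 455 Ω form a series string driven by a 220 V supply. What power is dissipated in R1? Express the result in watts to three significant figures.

25.3 W

The current is common to all series resistors; compute it, then apply P = I²R for the target.
R_total = 390 + 18.0 + 455 = 863.0 Ω
I = V / R_total = 220 / 863.0 = 0.2549 A
P_R1 = I² × R1 = (0.2549)² × 390 = 25.34 W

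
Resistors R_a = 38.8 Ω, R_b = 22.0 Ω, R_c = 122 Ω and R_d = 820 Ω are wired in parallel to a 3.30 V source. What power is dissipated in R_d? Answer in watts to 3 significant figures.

R_d sits directly across the source, so P = V²/R with V = 3.30 V.
P_R_d = V² / R_d = (3.30)² / 820 Ω = 0.01328 W

0.0133 W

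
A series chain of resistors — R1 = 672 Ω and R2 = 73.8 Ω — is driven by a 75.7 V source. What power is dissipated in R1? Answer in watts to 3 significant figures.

The current is common to all series resistors; compute it, then apply P = I²R for the target.
R_total = 672 + 73.8 = 745.8 Ω
I = V / R_total = 75.7 / 745.8 = 0.1015 A
P_R1 = I² × R1 = (0.1015)² × 672 = 6.923 W

6.92 W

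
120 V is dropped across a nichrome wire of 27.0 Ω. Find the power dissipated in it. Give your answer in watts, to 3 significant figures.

533 W

With V across and R both known, P = V²/R gives the dissipation directly.
P = (120 V)² / 27.0 Ω = 533.3 W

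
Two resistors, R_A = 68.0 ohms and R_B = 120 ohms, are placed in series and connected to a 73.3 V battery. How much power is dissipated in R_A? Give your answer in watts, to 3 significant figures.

In a series string the same current flows through every resistor — find that current, then P = I²R for the one we want.
R_total = 68.0 + 120 = 188.0 Ω
I = V / R_total = 73.3 / 188.0 = 0.3899 A
P_R_A = I² × R_A = (0.3899)² × 68.0 = 10.34 W

10.3 W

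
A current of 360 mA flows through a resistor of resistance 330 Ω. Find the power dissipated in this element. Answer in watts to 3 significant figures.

With I and R stated, P = I²R applies in one step.
P = (0.3600 A)² × 330 Ω = 42.77 W

42.8 W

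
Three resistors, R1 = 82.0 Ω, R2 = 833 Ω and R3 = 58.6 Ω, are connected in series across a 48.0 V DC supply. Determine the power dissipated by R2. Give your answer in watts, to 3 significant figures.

2.02 W

In a series string the same current flows through every resistor — find that current, then P = I²R for the one we want.
R_total = 82.0 + 833 + 58.6 = 973.6 Ω
I = V / R_total = 48.0 / 973.6 = 0.04930 A
P_R2 = I² × R2 = (0.04930)² × 833 = 2.025 W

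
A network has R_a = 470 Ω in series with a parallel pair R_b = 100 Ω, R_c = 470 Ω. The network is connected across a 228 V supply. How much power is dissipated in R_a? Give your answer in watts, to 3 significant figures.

80.1 W

First combine the parallel branches into one equivalent R_p, then R_a + R_p is a series pair.
R_p = (100×470)/(100+470) = 82.46 Ω
R_total = 470 + 82.46 = 552.5 Ω
I = V / R_total = 228 / 552.5 = 0.4127 A
R_a carries the full series current, so P = I²R.
P_R_a = (0.4127)² × 470 = 80.05 W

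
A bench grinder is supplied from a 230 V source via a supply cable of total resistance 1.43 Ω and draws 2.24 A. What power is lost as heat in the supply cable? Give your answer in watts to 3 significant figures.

The supply cable is a series resistance carrying the load current; its dissipation is I²R_line.
The supply cable carries the full 2.24 A.
P_line = I² R_line = (2.240)² × 1.43 = 7.175 W

7.18 W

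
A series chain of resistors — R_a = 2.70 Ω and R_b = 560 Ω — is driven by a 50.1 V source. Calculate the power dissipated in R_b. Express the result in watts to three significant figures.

In a series string the same current flows through every resistor — find that current, then P = I²R for the one we want.
R_total = 2.70 + 560 = 562.7 Ω
I = V / R_total = 50.1 / 562.7 = 0.08904 A
P_R_b = I² × R_b = (0.08904)² × 560 = 4.439 W

4.44 W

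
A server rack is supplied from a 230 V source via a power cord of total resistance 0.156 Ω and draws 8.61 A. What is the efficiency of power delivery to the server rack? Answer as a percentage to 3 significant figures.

The power cord carries the full 8.61 A.
P_line = I² R_line = (8.610)² × 0.156 = 11.56 W
P_source = V I = 230 × 8.610 = 1980 W; P_load = 1969 W
η = P_load / P_source = 1969 / 1980 = 0.9942

99.4 %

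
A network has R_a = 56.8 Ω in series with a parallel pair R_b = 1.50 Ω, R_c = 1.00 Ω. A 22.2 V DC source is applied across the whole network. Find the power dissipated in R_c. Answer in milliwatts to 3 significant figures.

Reduce the parallel pair to R_p first; the network is then a simple series string.
R_p = (1.50×1.00)/(1.50+1.00) = 0.6000 Ω
R_total = 56.8 + 0.6000 = 57.40 Ω
I = V / R_total = 22.2 / 57.40 = 0.3868 A
Voltage across the parallel pair: V_p = I × R_p = 0.3868 × 0.6000 = 0.2321 V
R_c is across V_p, so use P = V²/R for that branch.
P_R_c = (0.2321)² / 1.00 = 0.05385 W

53.8 mW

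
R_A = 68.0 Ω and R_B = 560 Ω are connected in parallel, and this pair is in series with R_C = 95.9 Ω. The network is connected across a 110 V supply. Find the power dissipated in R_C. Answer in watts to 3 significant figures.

47.4 W

Combine R_A and R_B into their parallel equivalent first, reducing the network to two series resistors.
R_p = (68.0×560)/(68.0+560) = 60.64 Ω
R_total = R_p + 95.9 = 60.64 + 95.9 = 156.5 Ω
I = V / R_total = 110 / 156.5 = 0.7027 A
R_C is the series element, so its power is I²R.
P_R_C = (0.7027)² × 95.9 = 47.36 W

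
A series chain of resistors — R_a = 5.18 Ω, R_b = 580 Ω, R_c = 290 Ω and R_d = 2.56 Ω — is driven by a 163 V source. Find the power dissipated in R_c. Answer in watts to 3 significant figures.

The current is common to all series resistors; compute it, then apply P = I²R for the target.
R_total = 5.18 + 580 + 290 + 2.56 = 877.7 Ω
I = V / R_total = 163 / 877.7 = 0.1857 A
P_R_c = I² × R_c = (0.1857)² × 290 = 10.00 W

10.0 W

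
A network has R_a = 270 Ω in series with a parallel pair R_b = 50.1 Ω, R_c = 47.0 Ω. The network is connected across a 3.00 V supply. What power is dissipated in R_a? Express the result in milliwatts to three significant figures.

28.1 mW

Replace R_b and R_c with their parallel equivalent so the circuit becomes R_a in series with R_p.
R_p = (50.1×47.0)/(50.1+47.0) = 24.25 Ω
R_total = 270 + 24.25 = 294.3 Ω
I = V / R_total = 3.00 / 294.3 = 0.01020 A
R_a is in the main series path, so its power is I²R_a.
P_R_a = (0.01020)² × 270 = 0.02807 W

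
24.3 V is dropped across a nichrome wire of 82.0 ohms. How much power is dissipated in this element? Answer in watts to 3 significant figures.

7.20 W

With V across and R both known, P = V²/R gives the dissipation directly.
P = (24.3 V)² / 82.0 Ω = 7.201 W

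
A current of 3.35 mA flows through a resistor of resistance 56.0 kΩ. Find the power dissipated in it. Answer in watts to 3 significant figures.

Knowing I and R, the power is just I²R — no need to find V first.
P = (0.003350 A)² × 56000 Ω = 0.6285 W

0.628 W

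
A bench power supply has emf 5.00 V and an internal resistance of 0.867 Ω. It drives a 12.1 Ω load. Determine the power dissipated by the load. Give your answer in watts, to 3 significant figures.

1.80 W

With r and R in series, I = ε/(r+R); the load dissipates I²R.
I = ε / (r + R) = 5.00 / (0.867 + 12.1) = 0.3856 A
P_load = I² R = (0.3856)² × 12.1 = 1.799 W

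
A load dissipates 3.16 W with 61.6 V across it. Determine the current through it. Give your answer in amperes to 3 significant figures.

From P = V I = I²R = V²/R, with the two given quantities we get I = P / V.
I = 3.16 / 61.6 = 0.05130 A

0.0513 A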